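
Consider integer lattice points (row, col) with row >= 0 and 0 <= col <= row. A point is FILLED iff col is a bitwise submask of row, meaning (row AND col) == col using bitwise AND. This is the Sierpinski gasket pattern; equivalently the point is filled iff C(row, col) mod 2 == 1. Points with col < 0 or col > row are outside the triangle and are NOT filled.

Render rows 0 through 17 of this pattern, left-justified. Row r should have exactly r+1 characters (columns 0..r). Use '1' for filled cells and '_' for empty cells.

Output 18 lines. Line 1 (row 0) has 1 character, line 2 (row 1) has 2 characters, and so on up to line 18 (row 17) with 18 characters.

r0=0: 1
r1=1: 11
r2=10: 1_1
r3=11: 1111
r4=100: 1___1
r5=101: 11__11
r6=110: 1_1_1_1
r7=111: 11111111
r8=1000: 1_______1
r9=1001: 11______11
r10=1010: 1_1_____1_1
r11=1011: 1111____1111
r12=1100: 1___1___1___1
r13=1101: 11__11__11__11
r14=1110: 1_1_1_1_1_1_1_1
r15=1111: 1111111111111111
r16=10000: 1_______________1
r17=10001: 11______________11

Answer: 1
11
1_1
1111
1___1
11__11
1_1_1_1
11111111
1_______1
11______11
1_1_____1_1
1111____1111
1___1___1___1
11__11__11__11
1_1_1_1_1_1_1_1
1111111111111111
1_______________1
11______________11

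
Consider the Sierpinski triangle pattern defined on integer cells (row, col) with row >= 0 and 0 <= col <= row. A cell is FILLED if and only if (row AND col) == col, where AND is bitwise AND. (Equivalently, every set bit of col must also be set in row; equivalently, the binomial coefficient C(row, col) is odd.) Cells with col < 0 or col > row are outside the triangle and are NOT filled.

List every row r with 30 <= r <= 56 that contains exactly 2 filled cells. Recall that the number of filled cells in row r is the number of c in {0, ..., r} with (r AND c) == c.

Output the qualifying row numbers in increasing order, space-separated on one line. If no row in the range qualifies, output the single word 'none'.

Answer: 32

Derivation:
Row r has 2^popcount(r) filled cells, so we need popcount(r) = log2(2) = 1.
Scan r = 30..56 and keep those with exactly 1 one-bits:
r=30=11110 popcount=4 -> skip
r=31=11111 popcount=5 -> skip
r=32=100000 popcount=1 -> KEEP
r=33=100001 popcount=2 -> skip
r=34=100010 popcount=2 -> skip
r=35=100011 popcount=3 -> skip
r=36=100100 popcount=2 -> skip
r=37=100101 popcount=3 -> skip
r=38=100110 popcount=3 -> skip
r=39=100111 popcount=4 -> skip
r=40=101000 popcount=2 -> skip
r=41=101001 popcount=3 -> skip
r=42=101010 popcount=3 -> skip
r=43=101011 popcount=4 -> skip
r=44=101100 popcount=3 -> skip
r=45=101101 popcount=4 -> skip
r=46=101110 popcount=4 -> skip
r=47=101111 popcount=5 -> skip
r=48=110000 popcount=2 -> skip
r=49=110001 popcount=3 -> skip
r=50=110010 popcount=3 -> skip
r=51=110011 popcount=4 -> skip
r=52=110100 popcount=3 -> skip
r=53=110101 popcount=4 -> skip
r=54=110110 popcount=4 -> skip
r=55=110111 popcount=5 -> skip
r=56=111000 popcount=3 -> skip
Kept rows: 32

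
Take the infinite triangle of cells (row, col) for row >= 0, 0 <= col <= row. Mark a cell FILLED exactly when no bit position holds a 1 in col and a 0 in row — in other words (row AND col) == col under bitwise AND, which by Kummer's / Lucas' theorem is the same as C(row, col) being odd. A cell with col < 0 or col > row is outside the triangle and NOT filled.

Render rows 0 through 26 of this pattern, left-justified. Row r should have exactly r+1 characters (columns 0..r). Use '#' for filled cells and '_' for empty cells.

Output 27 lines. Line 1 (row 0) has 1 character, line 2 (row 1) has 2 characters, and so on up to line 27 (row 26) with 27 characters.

Answer: #
##
#_#
####
#___#
##__##
#_#_#_#
########
#_______#
##______##
#_#_____#_#
####____####
#___#___#___#
##__##__##__##
#_#_#_#_#_#_#_#
################
#_______________#
##______________##
#_#_____________#_#
####____________####
#___#___________#___#
##__##__________##__##
#_#_#_#_________#_#_#_#
########________########
#_______#_______#_______#
##______##______##______##
#_#_____#_#_____#_#_____#_#

Derivation:
r0=0: #
r1=1: ##
r2=10: #_#
r3=11: ####
r4=100: #___#
r5=101: ##__##
r6=110: #_#_#_#
r7=111: ########
r8=1000: #_______#
r9=1001: ##______##
r10=1010: #_#_____#_#
r11=1011: ####____####
r12=1100: #___#___#___#
r13=1101: ##__##__##__##
r14=1110: #_#_#_#_#_#_#_#
r15=1111: ################
r16=10000: #_______________#
r17=10001: ##______________##
r18=10010: #_#_____________#_#
r19=10011: ####____________####
r20=10100: #___#___________#___#
r21=10101: ##__##__________##__##
r22=10110: #_#_#_#_________#_#_#_#
r23=10111: ########________########
r24=11000: #_______#_______#_______#
r25=11001: ##______##______##______##
r26=11010: #_#_____#_#_____#_#_____#_#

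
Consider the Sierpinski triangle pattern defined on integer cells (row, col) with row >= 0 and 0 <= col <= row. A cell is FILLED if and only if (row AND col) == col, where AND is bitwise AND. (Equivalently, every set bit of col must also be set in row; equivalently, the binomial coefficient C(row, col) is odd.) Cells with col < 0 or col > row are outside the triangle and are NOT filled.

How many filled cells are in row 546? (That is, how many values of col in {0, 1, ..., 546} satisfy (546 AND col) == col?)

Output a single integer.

546 in binary = 1000100010
popcount(546) = number of 1-bits in 1000100010 = 3
A col c satisfies (546 AND c) == c iff every set bit of c is also set in 546; each of the 3 set bits of 546 can independently be on or off in c.
count = 2^3 = 8

Answer: 8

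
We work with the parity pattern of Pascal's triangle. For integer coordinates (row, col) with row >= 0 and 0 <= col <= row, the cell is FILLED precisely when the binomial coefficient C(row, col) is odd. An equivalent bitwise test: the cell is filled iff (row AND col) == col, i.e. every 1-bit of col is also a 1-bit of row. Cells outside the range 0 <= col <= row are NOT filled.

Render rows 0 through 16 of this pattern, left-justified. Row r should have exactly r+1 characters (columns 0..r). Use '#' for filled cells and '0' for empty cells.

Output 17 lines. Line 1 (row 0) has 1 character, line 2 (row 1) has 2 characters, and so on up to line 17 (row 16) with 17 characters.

Answer: #
##
#0#
####
#000#
##00##
#0#0#0#
########
#0000000#
##000000##
#0#00000#0#
####0000####
#000#000#000#
##00##00##00##
#0#0#0#0#0#0#0#
################
#000000000000000#

Derivation:
r0=0: #
r1=1: ##
r2=10: #0#
r3=11: ####
r4=100: #000#
r5=101: ##00##
r6=110: #0#0#0#
r7=111: ########
r8=1000: #0000000#
r9=1001: ##000000##
r10=1010: #0#00000#0#
r11=1011: ####0000####
r12=1100: #000#000#000#
r13=1101: ##00##00##00##
r14=1110: #0#0#0#0#0#0#0#
r15=1111: ################
r16=10000: #000000000000000#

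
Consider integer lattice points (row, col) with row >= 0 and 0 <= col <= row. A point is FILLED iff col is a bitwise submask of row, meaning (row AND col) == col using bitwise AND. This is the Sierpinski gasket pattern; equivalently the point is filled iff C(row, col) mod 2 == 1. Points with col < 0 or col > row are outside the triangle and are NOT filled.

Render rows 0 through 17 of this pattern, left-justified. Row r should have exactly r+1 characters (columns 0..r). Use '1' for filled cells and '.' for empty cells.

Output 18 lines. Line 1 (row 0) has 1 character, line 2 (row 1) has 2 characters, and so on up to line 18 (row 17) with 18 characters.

r0=0: 1
r1=1: 11
r2=10: 1.1
r3=11: 1111
r4=100: 1...1
r5=101: 11..11
r6=110: 1.1.1.1
r7=111: 11111111
r8=1000: 1.......1
r9=1001: 11......11
r10=1010: 1.1.....1.1
r11=1011: 1111....1111
r12=1100: 1...1...1...1
r13=1101: 11..11..11..11
r14=1110: 1.1.1.1.1.1.1.1
r15=1111: 1111111111111111
r16=10000: 1...............1
r17=10001: 11..............11

Answer: 1
11
1.1
1111
1...1
11..11
1.1.1.1
11111111
1.......1
11......11
1.1.....1.1
1111....1111
1...1...1...1
11..11..11..11
1.1.1.1.1.1.1.1
1111111111111111
1...............1
11..............11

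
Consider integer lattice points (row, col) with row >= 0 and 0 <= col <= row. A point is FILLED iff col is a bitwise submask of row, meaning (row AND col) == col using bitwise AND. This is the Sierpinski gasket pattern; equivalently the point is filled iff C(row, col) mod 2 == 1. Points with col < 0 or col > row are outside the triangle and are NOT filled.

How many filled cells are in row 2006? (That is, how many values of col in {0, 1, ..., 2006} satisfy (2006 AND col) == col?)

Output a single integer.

2006 in binary = 11111010110
popcount(2006) = number of 1-bits in 11111010110 = 8
A col c satisfies (2006 AND c) == c iff every set bit of c is also set in 2006; each of the 8 set bits of 2006 can independently be on or off in c.
count = 2^8 = 256

Answer: 256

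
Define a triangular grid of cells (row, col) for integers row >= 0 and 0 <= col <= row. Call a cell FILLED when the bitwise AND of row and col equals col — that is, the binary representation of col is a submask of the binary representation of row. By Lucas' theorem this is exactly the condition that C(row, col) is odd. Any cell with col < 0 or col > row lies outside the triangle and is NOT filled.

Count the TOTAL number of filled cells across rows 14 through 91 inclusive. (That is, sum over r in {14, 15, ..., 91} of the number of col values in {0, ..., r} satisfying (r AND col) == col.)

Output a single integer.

Answer: 1014

Derivation:
r14=1110 pc3: +8 =8
r15=1111 pc4: +16 =24
r16=10000 pc1: +2 =26
r17=10001 pc2: +4 =30
r18=10010 pc2: +4 =34
r19=10011 pc3: +8 =42
r20=10100 pc2: +4 =46
r21=10101 pc3: +8 =54
r22=10110 pc3: +8 =62
r23=10111 pc4: +16 =78
r24=11000 pc2: +4 =82
r25=11001 pc3: +8 =90
r26=11010 pc3: +8 =98
r27=11011 pc4: +16 =114
r28=11100 pc3: +8 =122
r29=11101 pc4: +16 =138
r30=11110 pc4: +16 =154
r31=11111 pc5: +32 =186
r32=100000 pc1: +2 =188
r33=100001 pc2: +4 =192
r34=100010 pc2: +4 =196
r35=100011 pc3: +8 =204
r36=100100 pc2: +4 =208
r37=100101 pc3: +8 =216
r38=100110 pc3: +8 =224
r39=100111 pc4: +16 =240
r40=101000 pc2: +4 =244
r41=101001 pc3: +8 =252
r42=101010 pc3: +8 =260
r43=101011 pc4: +16 =276
r44=101100 pc3: +8 =284
r45=101101 pc4: +16 =300
r46=101110 pc4: +16 =316
r47=101111 pc5: +32 =348
r48=110000 pc2: +4 =352
r49=110001 pc3: +8 =360
r50=110010 pc3: +8 =368
r51=110011 pc4: +16 =384
r52=110100 pc3: +8 =392
r53=110101 pc4: +16 =408
r54=110110 pc4: +16 =424
r55=110111 pc5: +32 =456
r56=111000 pc3: +8 =464
r57=111001 pc4: +16 =480
r58=111010 pc4: +16 =496
r59=111011 pc5: +32 =528
r60=111100 pc4: +16 =544
r61=111101 pc5: +32 =576
r62=111110 pc5: +32 =608
r63=111111 pc6: +64 =672
r64=1000000 pc1: +2 =674
r65=1000001 pc2: +4 =678
r66=1000010 pc2: +4 =682
r67=1000011 pc3: +8 =690
r68=1000100 pc2: +4 =694
r69=1000101 pc3: +8 =702
r70=1000110 pc3: +8 =710
r71=1000111 pc4: +16 =726
r72=1001000 pc2: +4 =730
r73=1001001 pc3: +8 =738
r74=1001010 pc3: +8 =746
r75=1001011 pc4: +16 =762
r76=1001100 pc3: +8 =770
r77=1001101 pc4: +16 =786
r78=1001110 pc4: +16 =802
r79=1001111 pc5: +32 =834
r80=1010000 pc2: +4 =838
r81=1010001 pc3: +8 =846
r82=1010010 pc3: +8 =854
r83=1010011 pc4: +16 =870
r84=1010100 pc3: +8 =878
r85=1010101 pc4: +16 =894
r86=1010110 pc4: +16 =910
r87=1010111 pc5: +32 =942
r88=1011000 pc3: +8 =950
r89=1011001 pc4: +16 =966
r90=1011010 pc4: +16 =982
r91=1011011 pc5: +32 =1014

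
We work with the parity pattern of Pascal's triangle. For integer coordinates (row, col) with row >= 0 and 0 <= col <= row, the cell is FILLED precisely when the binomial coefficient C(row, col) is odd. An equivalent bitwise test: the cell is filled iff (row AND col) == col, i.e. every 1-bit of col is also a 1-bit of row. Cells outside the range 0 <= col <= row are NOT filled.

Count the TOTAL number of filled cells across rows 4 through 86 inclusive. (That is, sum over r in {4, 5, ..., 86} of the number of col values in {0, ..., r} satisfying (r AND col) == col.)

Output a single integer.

Answer: 958

Derivation:
r4=100 pc1: +2 =2
r5=101 pc2: +4 =6
r6=110 pc2: +4 =10
r7=111 pc3: +8 =18
r8=1000 pc1: +2 =20
r9=1001 pc2: +4 =24
r10=1010 pc2: +4 =28
r11=1011 pc3: +8 =36
r12=1100 pc2: +4 =40
r13=1101 pc3: +8 =48
r14=1110 pc3: +8 =56
r15=1111 pc4: +16 =72
r16=10000 pc1: +2 =74
r17=10001 pc2: +4 =78
r18=10010 pc2: +4 =82
r19=10011 pc3: +8 =90
r20=10100 pc2: +4 =94
r21=10101 pc3: +8 =102
r22=10110 pc3: +8 =110
r23=10111 pc4: +16 =126
r24=11000 pc2: +4 =130
r25=11001 pc3: +8 =138
r26=11010 pc3: +8 =146
r27=11011 pc4: +16 =162
r28=11100 pc3: +8 =170
r29=11101 pc4: +16 =186
r30=11110 pc4: +16 =202
r31=11111 pc5: +32 =234
r32=100000 pc1: +2 =236
r33=100001 pc2: +4 =240
r34=100010 pc2: +4 =244
r35=100011 pc3: +8 =252
r36=100100 pc2: +4 =256
r37=100101 pc3: +8 =264
r38=100110 pc3: +8 =272
r39=100111 pc4: +16 =288
r40=101000 pc2: +4 =292
r41=101001 pc3: +8 =300
r42=101010 pc3: +8 =308
r43=101011 pc4: +16 =324
r44=101100 pc3: +8 =332
r45=101101 pc4: +16 =348
r46=101110 pc4: +16 =364
r47=101111 pc5: +32 =396
r48=110000 pc2: +4 =400
r49=110001 pc3: +8 =408
r50=110010 pc3: +8 =416
r51=110011 pc4: +16 =432
r52=110100 pc3: +8 =440
r53=110101 pc4: +16 =456
r54=110110 pc4: +16 =472
r55=110111 pc5: +32 =504
r56=111000 pc3: +8 =512
r57=111001 pc4: +16 =528
r58=111010 pc4: +16 =544
r59=111011 pc5: +32 =576
r60=111100 pc4: +16 =592
r61=111101 pc5: +32 =624
r62=111110 pc5: +32 =656
r63=111111 pc6: +64 =720
r64=1000000 pc1: +2 =722
r65=1000001 pc2: +4 =726
r66=1000010 pc2: +4 =730
r67=1000011 pc3: +8 =738
r68=1000100 pc2: +4 =742
r69=1000101 pc3: +8 =750
r70=1000110 pc3: +8 =758
r71=1000111 pc4: +16 =774
r72=1001000 pc2: +4 =778
r73=1001001 pc3: +8 =786
r74=1001010 pc3: +8 =794
r75=1001011 pc4: +16 =810
r76=1001100 pc3: +8 =818
r77=1001101 pc4: +16 =834
r78=1001110 pc4: +16 =850
r79=1001111 pc5: +32 =882
r80=1010000 pc2: +4 =886
r81=1010001 pc3: +8 =894
r82=1010010 pc3: +8 =902
r83=1010011 pc4: +16 =918
r84=1010100 pc3: +8 =926
r85=1010101 pc4: +16 =942
r86=1010110 pc4: +16 =958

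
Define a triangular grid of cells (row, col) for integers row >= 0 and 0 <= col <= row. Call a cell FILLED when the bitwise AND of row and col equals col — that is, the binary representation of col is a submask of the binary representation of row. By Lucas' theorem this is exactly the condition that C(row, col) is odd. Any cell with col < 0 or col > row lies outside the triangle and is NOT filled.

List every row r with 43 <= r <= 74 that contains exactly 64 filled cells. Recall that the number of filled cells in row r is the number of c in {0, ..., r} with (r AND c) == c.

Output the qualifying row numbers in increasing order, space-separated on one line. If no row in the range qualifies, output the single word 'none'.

Answer: 63

Derivation:
Row r has 2^popcount(r) filled cells, so we need popcount(r) = log2(64) = 6.
Scan r = 43..74 and keep those with exactly 6 one-bits:
r=43=101011 popcount=4 -> skip
r=44=101100 popcount=3 -> skip
r=45=101101 popcount=4 -> skip
r=46=101110 popcount=4 -> skip
r=47=101111 popcount=5 -> skip
r=48=110000 popcount=2 -> skip
r=49=110001 popcount=3 -> skip
r=50=110010 popcount=3 -> skip
r=51=110011 popcount=4 -> skip
r=52=110100 popcount=3 -> skip
r=53=110101 popcount=4 -> skip
r=54=110110 popcount=4 -> skip
r=55=110111 popcount=5 -> skip
r=56=111000 popcount=3 -> skip
r=57=111001 popcount=4 -> skip
r=58=111010 popcount=4 -> skip
r=59=111011 popcount=5 -> skip
r=60=111100 popcount=4 -> skip
r=61=111101 popcount=5 -> skip
r=62=111110 popcount=5 -> skip
r=63=111111 popcount=6 -> KEEP
r=64=1000000 popcount=1 -> skip
r=65=1000001 popcount=2 -> skip
r=66=1000010 popcount=2 -> skip
r=67=1000011 popcount=3 -> skip
r=68=1000100 popcount=2 -> skip
r=69=1000101 popcount=3 -> skip
r=70=1000110 popcount=3 -> skip
r=71=1000111 popcount=4 -> skip
r=72=1001000 popcount=2 -> skip
r=73=1001001 popcount=3 -> skip
r=74=1001010 popcount=3 -> skip
Kept rows: 63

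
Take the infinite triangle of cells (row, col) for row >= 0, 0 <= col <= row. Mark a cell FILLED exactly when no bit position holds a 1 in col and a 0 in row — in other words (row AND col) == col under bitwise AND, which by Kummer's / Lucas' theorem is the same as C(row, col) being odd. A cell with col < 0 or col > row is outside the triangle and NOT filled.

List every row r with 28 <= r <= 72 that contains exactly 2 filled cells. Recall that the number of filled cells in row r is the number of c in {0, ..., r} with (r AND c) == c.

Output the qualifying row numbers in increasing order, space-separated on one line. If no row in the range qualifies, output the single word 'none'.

Row r has 2^popcount(r) filled cells, so we need popcount(r) = log2(2) = 1.
Scan r = 28..72 and keep those with exactly 1 one-bits:
r=28=11100 popcount=3 -> skip
r=29=11101 popcount=4 -> skip
r=30=11110 popcount=4 -> skip
r=31=11111 popcount=5 -> skip
r=32=100000 popcount=1 -> KEEP
r=33=100001 popcount=2 -> skip
r=34=100010 popcount=2 -> skip
r=35=100011 popcount=3 -> skip
r=36=100100 popcount=2 -> skip
r=37=100101 popcount=3 -> skip
r=38=100110 popcount=3 -> skip
r=39=100111 popcount=4 -> skip
r=40=101000 popcount=2 -> skip
r=41=101001 popcount=3 -> skip
r=42=101010 popcount=3 -> skip
r=43=101011 popcount=4 -> skip
r=44=101100 popcount=3 -> skip
r=45=101101 popcount=4 -> skip
r=46=101110 popcount=4 -> skip
r=47=101111 popcount=5 -> skip
r=48=110000 popcount=2 -> skip
r=49=110001 popcount=3 -> skip
r=50=110010 popcount=3 -> skip
r=51=110011 popcount=4 -> skip
r=52=110100 popcount=3 -> skip
r=53=110101 popcount=4 -> skip
r=54=110110 popcount=4 -> skip
r=55=110111 popcount=5 -> skip
r=56=111000 popcount=3 -> skip
r=57=111001 popcount=4 -> skip
r=58=111010 popcount=4 -> skip
r=59=111011 popcount=5 -> skip
r=60=111100 popcount=4 -> skip
r=61=111101 popcount=5 -> skip
r=62=111110 popcount=5 -> skip
r=63=111111 popcount=6 -> skip
r=64=1000000 popcount=1 -> KEEP
r=65=1000001 popcount=2 -> skip
r=66=1000010 popcount=2 -> skip
r=67=1000011 popcount=3 -> skip
r=68=1000100 popcount=2 -> skip
r=69=1000101 popcount=3 -> skip
r=70=1000110 popcount=3 -> skip
r=71=1000111 popcount=4 -> skip
r=72=1001000 popcount=2 -> skip
Kept rows: 32 64

Answer: 32 64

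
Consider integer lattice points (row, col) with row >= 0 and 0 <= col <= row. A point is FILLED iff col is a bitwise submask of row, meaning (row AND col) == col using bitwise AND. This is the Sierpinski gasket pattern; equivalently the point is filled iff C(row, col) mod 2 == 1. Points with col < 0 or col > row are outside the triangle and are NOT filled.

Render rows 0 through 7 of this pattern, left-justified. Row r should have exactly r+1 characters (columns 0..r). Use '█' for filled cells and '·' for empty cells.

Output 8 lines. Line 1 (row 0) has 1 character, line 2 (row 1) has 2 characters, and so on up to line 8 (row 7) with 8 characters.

Answer: █
██
█·█
████
█···█
██··██
█·█·█·█
████████

Derivation:
r0=0: █
r1=1: ██
r2=10: █·█
r3=11: ████
r4=100: █···█
r5=101: ██··██
r6=110: █·█·█·█
r7=111: ████████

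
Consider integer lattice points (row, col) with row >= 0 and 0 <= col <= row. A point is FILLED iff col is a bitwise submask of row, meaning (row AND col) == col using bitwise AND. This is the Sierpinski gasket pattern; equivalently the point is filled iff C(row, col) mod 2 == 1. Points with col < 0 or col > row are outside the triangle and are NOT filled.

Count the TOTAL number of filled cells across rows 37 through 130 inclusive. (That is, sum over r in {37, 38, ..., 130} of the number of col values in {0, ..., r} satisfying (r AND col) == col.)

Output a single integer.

Answer: 1932

Derivation:
r37=100101 pc3: +8 =8
r38=100110 pc3: +8 =16
r39=100111 pc4: +16 =32
r40=101000 pc2: +4 =36
r41=101001 pc3: +8 =44
r42=101010 pc3: +8 =52
r43=101011 pc4: +16 =68
r44=101100 pc3: +8 =76
r45=101101 pc4: +16 =92
r46=101110 pc4: +16 =108
r47=101111 pc5: +32 =140
r48=110000 pc2: +4 =144
r49=110001 pc3: +8 =152
r50=110010 pc3: +8 =160
r51=110011 pc4: +16 =176
r52=110100 pc3: +8 =184
r53=110101 pc4: +16 =200
r54=110110 pc4: +16 =216
r55=110111 pc5: +32 =248
r56=111000 pc3: +8 =256
r57=111001 pc4: +16 =272
r58=111010 pc4: +16 =288
r59=111011 pc5: +32 =320
r60=111100 pc4: +16 =336
r61=111101 pc5: +32 =368
r62=111110 pc5: +32 =400
r63=111111 pc6: +64 =464
r64=1000000 pc1: +2 =466
r65=1000001 pc2: +4 =470
r66=1000010 pc2: +4 =474
r67=1000011 pc3: +8 =482
r68=1000100 pc2: +4 =486
r69=1000101 pc3: +8 =494
r70=1000110 pc3: +8 =502
r71=1000111 pc4: +16 =518
r72=1001000 pc2: +4 =522
r73=1001001 pc3: +8 =530
r74=1001010 pc3: +8 =538
r75=1001011 pc4: +16 =554
r76=1001100 pc3: +8 =562
r77=1001101 pc4: +16 =578
r78=1001110 pc4: +16 =594
r79=1001111 pc5: +32 =626
r80=1010000 pc2: +4 =630
r81=1010001 pc3: +8 =638
r82=1010010 pc3: +8 =646
r83=1010011 pc4: +16 =662
r84=1010100 pc3: +8 =670
r85=1010101 pc4: +16 =686
r86=1010110 pc4: +16 =702
r87=1010111 pc5: +32 =734
r88=1011000 pc3: +8 =742
r89=1011001 pc4: +16 =758
r90=1011010 pc4: +16 =774
r91=1011011 pc5: +32 =806
r92=1011100 pc4: +16 =822
r93=1011101 pc5: +32 =854
r94=1011110 pc5: +32 =886
r95=1011111 pc6: +64 =950
r96=1100000 pc2: +4 =954
r97=1100001 pc3: +8 =962
r98=1100010 pc3: +8 =970
r99=1100011 pc4: +16 =986
r100=1100100 pc3: +8 =994
r101=1100101 pc4: +16 =1010
r102=1100110 pc4: +16 =1026
r103=1100111 pc5: +32 =1058
r104=1101000 pc3: +8 =1066
r105=1101001 pc4: +16 =1082
r106=1101010 pc4: +16 =1098
r107=1101011 pc5: +32 =1130
r108=1101100 pc4: +16 =1146
r109=1101101 pc5: +32 =1178
r110=1101110 pc5: +32 =1210
r111=1101111 pc6: +64 =1274
r112=1110000 pc3: +8 =1282
r113=1110001 pc4: +16 =1298
r114=1110010 pc4: +16 =1314
r115=1110011 pc5: +32 =1346
r116=1110100 pc4: +16 =1362
r117=1110101 pc5: +32 =1394
r118=1110110 pc5: +32 =1426
r119=1110111 pc6: +64 =1490
r120=1111000 pc4: +16 =1506
r121=1111001 pc5: +32 =1538
r122=1111010 pc5: +32 =1570
r123=1111011 pc6: +64 =1634
r124=1111100 pc5: +32 =1666
r125=1111101 pc6: +64 =1730
r126=1111110 pc6: +64 =1794
r127=1111111 pc7: +128 =1922
r128=10000000 pc1: +2 =1924
r129=10000001 pc2: +4 =1928
r130=10000010 pc2: +4 =1932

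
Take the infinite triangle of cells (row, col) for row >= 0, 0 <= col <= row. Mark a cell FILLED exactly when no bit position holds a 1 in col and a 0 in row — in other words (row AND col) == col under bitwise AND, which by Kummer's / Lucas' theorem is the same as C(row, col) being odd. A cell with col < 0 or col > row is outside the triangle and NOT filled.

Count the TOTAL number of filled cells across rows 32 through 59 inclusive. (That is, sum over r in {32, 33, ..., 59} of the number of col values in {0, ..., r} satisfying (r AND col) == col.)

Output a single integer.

Answer: 342

Derivation:
r32=100000 pc1: +2 =2
r33=100001 pc2: +4 =6
r34=100010 pc2: +4 =10
r35=100011 pc3: +8 =18
r36=100100 pc2: +4 =22
r37=100101 pc3: +8 =30
r38=100110 pc3: +8 =38
r39=100111 pc4: +16 =54
r40=101000 pc2: +4 =58
r41=101001 pc3: +8 =66
r42=101010 pc3: +8 =74
r43=101011 pc4: +16 =90
r44=101100 pc3: +8 =98
r45=101101 pc4: +16 =114
r46=101110 pc4: +16 =130
r47=101111 pc5: +32 =162
r48=110000 pc2: +4 =166
r49=110001 pc3: +8 =174
r50=110010 pc3: +8 =182
r51=110011 pc4: +16 =198
r52=110100 pc3: +8 =206
r53=110101 pc4: +16 =222
r54=110110 pc4: +16 =238
r55=110111 pc5: +32 =270
r56=111000 pc3: +8 =278
r57=111001 pc4: +16 =294
r58=111010 pc4: +16 =310
r59=111011 pc5: +32 =342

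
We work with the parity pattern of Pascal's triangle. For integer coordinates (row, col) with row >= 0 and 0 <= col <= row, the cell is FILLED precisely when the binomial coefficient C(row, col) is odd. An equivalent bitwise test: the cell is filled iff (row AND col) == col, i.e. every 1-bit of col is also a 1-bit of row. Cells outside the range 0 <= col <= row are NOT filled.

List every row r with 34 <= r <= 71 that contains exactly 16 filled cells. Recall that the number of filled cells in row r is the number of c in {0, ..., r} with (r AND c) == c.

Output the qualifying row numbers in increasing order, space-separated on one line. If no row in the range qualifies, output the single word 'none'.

Row r has 2^popcount(r) filled cells, so we need popcount(r) = log2(16) = 4.
Scan r = 34..71 and keep those with exactly 4 one-bits:
r=34=100010 popcount=2 -> skip
r=35=100011 popcount=3 -> skip
r=36=100100 popcount=2 -> skip
r=37=100101 popcount=3 -> skip
r=38=100110 popcount=3 -> skip
r=39=100111 popcount=4 -> KEEP
r=40=101000 popcount=2 -> skip
r=41=101001 popcount=3 -> skip
r=42=101010 popcount=3 -> skip
r=43=101011 popcount=4 -> KEEP
r=44=101100 popcount=3 -> skip
r=45=101101 popcount=4 -> KEEP
r=46=101110 popcount=4 -> KEEP
r=47=101111 popcount=5 -> skip
r=48=110000 popcount=2 -> skip
r=49=110001 popcount=3 -> skip
r=50=110010 popcount=3 -> skip
r=51=110011 popcount=4 -> KEEP
r=52=110100 popcount=3 -> skip
r=53=110101 popcount=4 -> KEEP
r=54=110110 popcount=4 -> KEEP
r=55=110111 popcount=5 -> skip
r=56=111000 popcount=3 -> skip
r=57=111001 popcount=4 -> KEEP
r=58=111010 popcount=4 -> KEEP
r=59=111011 popcount=5 -> skip
r=60=111100 popcount=4 -> KEEP
r=61=111101 popcount=5 -> skip
r=62=111110 popcount=5 -> skip
r=63=111111 popcount=6 -> skip
r=64=1000000 popcount=1 -> skip
r=65=1000001 popcount=2 -> skip
r=66=1000010 popcount=2 -> skip
r=67=1000011 popcount=3 -> skip
r=68=1000100 popcount=2 -> skip
r=69=1000101 popcount=3 -> skip
r=70=1000110 popcount=3 -> skip
r=71=1000111 popcount=4 -> KEEP
Kept rows: 39 43 45 46 51 53 54 57 58 60 71

Answer: 39 43 45 46 51 53 54 57 58 60 71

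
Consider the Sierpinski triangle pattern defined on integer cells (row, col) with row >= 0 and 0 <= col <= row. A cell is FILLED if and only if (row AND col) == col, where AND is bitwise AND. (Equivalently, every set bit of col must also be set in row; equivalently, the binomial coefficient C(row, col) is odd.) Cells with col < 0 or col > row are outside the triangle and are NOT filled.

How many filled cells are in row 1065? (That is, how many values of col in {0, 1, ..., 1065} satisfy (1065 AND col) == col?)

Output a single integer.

1065 in binary = 10000101001
popcount(1065) = number of 1-bits in 10000101001 = 4
A col c satisfies (1065 AND c) == c iff every set bit of c is also set in 1065; each of the 4 set bits of 1065 can independently be on or off in c.
count = 2^4 = 16

Answer: 16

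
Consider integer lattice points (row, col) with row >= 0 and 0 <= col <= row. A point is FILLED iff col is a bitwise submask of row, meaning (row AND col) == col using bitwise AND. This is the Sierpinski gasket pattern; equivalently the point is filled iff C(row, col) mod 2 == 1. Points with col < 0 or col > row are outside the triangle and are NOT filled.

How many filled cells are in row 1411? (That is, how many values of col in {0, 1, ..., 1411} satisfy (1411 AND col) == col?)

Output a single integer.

Answer: 32

Derivation:
1411 in binary = 10110000011
popcount(1411) = number of 1-bits in 10110000011 = 5
A col c satisfies (1411 AND c) == c iff every set bit of c is also set in 1411; each of the 5 set bits of 1411 can independently be on or off in c.
count = 2^5 = 32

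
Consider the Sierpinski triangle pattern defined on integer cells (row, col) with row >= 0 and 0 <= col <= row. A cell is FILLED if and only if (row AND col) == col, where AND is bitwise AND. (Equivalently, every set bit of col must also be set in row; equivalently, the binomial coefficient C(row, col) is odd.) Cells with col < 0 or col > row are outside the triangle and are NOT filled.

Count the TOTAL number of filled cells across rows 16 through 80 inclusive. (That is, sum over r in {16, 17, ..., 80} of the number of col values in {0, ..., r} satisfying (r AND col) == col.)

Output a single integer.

r16=10000 pc1: +2 =2
r17=10001 pc2: +4 =6
r18=10010 pc2: +4 =10
r19=10011 pc3: +8 =18
r20=10100 pc2: +4 =22
r21=10101 pc3: +8 =30
r22=10110 pc3: +8 =38
r23=10111 pc4: +16 =54
r24=11000 pc2: +4 =58
r25=11001 pc3: +8 =66
r26=11010 pc3: +8 =74
r27=11011 pc4: +16 =90
r28=11100 pc3: +8 =98
r29=11101 pc4: +16 =114
r30=11110 pc4: +16 =130
r31=11111 pc5: +32 =162
r32=100000 pc1: +2 =164
r33=100001 pc2: +4 =168
r34=100010 pc2: +4 =172
r35=100011 pc3: +8 =180
r36=100100 pc2: +4 =184
r37=100101 pc3: +8 =192
r38=100110 pc3: +8 =200
r39=100111 pc4: +16 =216
r40=101000 pc2: +4 =220
r41=101001 pc3: +8 =228
r42=101010 pc3: +8 =236
r43=101011 pc4: +16 =252
r44=101100 pc3: +8 =260
r45=101101 pc4: +16 =276
r46=101110 pc4: +16 =292
r47=101111 pc5: +32 =324
r48=110000 pc2: +4 =328
r49=110001 pc3: +8 =336
r50=110010 pc3: +8 =344
r51=110011 pc4: +16 =360
r52=110100 pc3: +8 =368
r53=110101 pc4: +16 =384
r54=110110 pc4: +16 =400
r55=110111 pc5: +32 =432
r56=111000 pc3: +8 =440
r57=111001 pc4: +16 =456
r58=111010 pc4: +16 =472
r59=111011 pc5: +32 =504
r60=111100 pc4: +16 =520
r61=111101 pc5: +32 =552
r62=111110 pc5: +32 =584
r63=111111 pc6: +64 =648
r64=1000000 pc1: +2 =650
r65=1000001 pc2: +4 =654
r66=1000010 pc2: +4 =658
r67=1000011 pc3: +8 =666
r68=1000100 pc2: +4 =670
r69=1000101 pc3: +8 =678
r70=1000110 pc3: +8 =686
r71=1000111 pc4: +16 =702
r72=1001000 pc2: +4 =706
r73=1001001 pc3: +8 =714
r74=1001010 pc3: +8 =722
r75=1001011 pc4: +16 =738
r76=1001100 pc3: +8 =746
r77=1001101 pc4: +16 =762
r78=1001110 pc4: +16 =778
r79=1001111 pc5: +32 =810
r80=1010000 pc2: +4 =814

Answer: 814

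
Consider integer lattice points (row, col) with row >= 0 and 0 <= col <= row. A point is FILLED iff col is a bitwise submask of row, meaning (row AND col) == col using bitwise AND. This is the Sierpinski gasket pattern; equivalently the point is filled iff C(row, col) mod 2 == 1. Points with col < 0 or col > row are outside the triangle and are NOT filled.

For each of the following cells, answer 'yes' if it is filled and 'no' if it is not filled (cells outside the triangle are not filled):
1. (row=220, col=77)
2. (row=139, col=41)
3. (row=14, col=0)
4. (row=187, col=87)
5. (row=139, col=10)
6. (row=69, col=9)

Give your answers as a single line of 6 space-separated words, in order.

(220,77): row=0b11011100, col=0b1001101, row AND col = 0b1001100 = 76; 76 != 77 -> empty
(139,41): row=0b10001011, col=0b101001, row AND col = 0b1001 = 9; 9 != 41 -> empty
(14,0): row=0b1110, col=0b0, row AND col = 0b0 = 0; 0 == 0 -> filled
(187,87): row=0b10111011, col=0b1010111, row AND col = 0b10011 = 19; 19 != 87 -> empty
(139,10): row=0b10001011, col=0b1010, row AND col = 0b1010 = 10; 10 == 10 -> filled
(69,9): row=0b1000101, col=0b1001, row AND col = 0b1 = 1; 1 != 9 -> empty

Answer: no no yes no yes no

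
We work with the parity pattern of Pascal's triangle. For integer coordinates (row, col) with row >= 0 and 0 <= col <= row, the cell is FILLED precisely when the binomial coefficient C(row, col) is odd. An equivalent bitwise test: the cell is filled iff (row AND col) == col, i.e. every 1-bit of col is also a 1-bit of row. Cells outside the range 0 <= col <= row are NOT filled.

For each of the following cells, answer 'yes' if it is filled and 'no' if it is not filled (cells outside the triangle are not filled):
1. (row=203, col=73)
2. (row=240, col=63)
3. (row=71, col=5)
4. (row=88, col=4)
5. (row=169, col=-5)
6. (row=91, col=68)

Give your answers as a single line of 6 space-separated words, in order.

Answer: yes no yes no no no

Derivation:
(203,73): row=0b11001011, col=0b1001001, row AND col = 0b1001001 = 73; 73 == 73 -> filled
(240,63): row=0b11110000, col=0b111111, row AND col = 0b110000 = 48; 48 != 63 -> empty
(71,5): row=0b1000111, col=0b101, row AND col = 0b101 = 5; 5 == 5 -> filled
(88,4): row=0b1011000, col=0b100, row AND col = 0b0 = 0; 0 != 4 -> empty
(169,-5): col outside [0, 169] -> not filled
(91,68): row=0b1011011, col=0b1000100, row AND col = 0b1000000 = 64; 64 != 68 -> empty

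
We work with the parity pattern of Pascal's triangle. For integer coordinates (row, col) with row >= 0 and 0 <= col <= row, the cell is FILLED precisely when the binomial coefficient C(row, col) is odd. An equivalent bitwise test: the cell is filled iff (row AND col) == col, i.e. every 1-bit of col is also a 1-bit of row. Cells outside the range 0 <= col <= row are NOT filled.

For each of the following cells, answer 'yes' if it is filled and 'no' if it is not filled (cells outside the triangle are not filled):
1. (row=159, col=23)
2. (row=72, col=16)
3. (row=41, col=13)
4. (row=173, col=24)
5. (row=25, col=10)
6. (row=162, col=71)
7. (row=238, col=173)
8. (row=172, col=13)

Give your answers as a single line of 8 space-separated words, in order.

Answer: yes no no no no no no no

Derivation:
(159,23): row=0b10011111, col=0b10111, row AND col = 0b10111 = 23; 23 == 23 -> filled
(72,16): row=0b1001000, col=0b10000, row AND col = 0b0 = 0; 0 != 16 -> empty
(41,13): row=0b101001, col=0b1101, row AND col = 0b1001 = 9; 9 != 13 -> empty
(173,24): row=0b10101101, col=0b11000, row AND col = 0b1000 = 8; 8 != 24 -> empty
(25,10): row=0b11001, col=0b1010, row AND col = 0b1000 = 8; 8 != 10 -> empty
(162,71): row=0b10100010, col=0b1000111, row AND col = 0b10 = 2; 2 != 71 -> empty
(238,173): row=0b11101110, col=0b10101101, row AND col = 0b10101100 = 172; 172 != 173 -> empty
(172,13): row=0b10101100, col=0b1101, row AND col = 0b1100 = 12; 12 != 13 -> empty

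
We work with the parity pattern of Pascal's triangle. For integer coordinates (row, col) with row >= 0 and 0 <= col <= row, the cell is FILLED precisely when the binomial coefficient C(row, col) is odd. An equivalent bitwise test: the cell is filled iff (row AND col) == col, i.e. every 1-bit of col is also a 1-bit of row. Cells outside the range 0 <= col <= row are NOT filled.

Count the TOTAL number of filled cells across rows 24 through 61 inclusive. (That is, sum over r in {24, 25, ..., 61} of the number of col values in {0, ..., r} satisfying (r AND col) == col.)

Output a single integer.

Answer: 498

Derivation:
r24=11000 pc2: +4 =4
r25=11001 pc3: +8 =12
r26=11010 pc3: +8 =20
r27=11011 pc4: +16 =36
r28=11100 pc3: +8 =44
r29=11101 pc4: +16 =60
r30=11110 pc4: +16 =76
r31=11111 pc5: +32 =108
r32=100000 pc1: +2 =110
r33=100001 pc2: +4 =114
r34=100010 pc2: +4 =118
r35=100011 pc3: +8 =126
r36=100100 pc2: +4 =130
r37=100101 pc3: +8 =138
r38=100110 pc3: +8 =146
r39=100111 pc4: +16 =162
r40=101000 pc2: +4 =166
r41=101001 pc3: +8 =174
r42=101010 pc3: +8 =182
r43=101011 pc4: +16 =198
r44=101100 pc3: +8 =206
r45=101101 pc4: +16 =222
r46=101110 pc4: +16 =238
r47=101111 pc5: +32 =270
r48=110000 pc2: +4 =274
r49=110001 pc3: +8 =282
r50=110010 pc3: +8 =290
r51=110011 pc4: +16 =306
r52=110100 pc3: +8 =314
r53=110101 pc4: +16 =330
r54=110110 pc4: +16 =346
r55=110111 pc5: +32 =378
r56=111000 pc3: +8 =386
r57=111001 pc4: +16 =402
r58=111010 pc4: +16 =418
r59=111011 pc5: +32 =450
r60=111100 pc4: +16 =466
r61=111101 pc5: +32 =498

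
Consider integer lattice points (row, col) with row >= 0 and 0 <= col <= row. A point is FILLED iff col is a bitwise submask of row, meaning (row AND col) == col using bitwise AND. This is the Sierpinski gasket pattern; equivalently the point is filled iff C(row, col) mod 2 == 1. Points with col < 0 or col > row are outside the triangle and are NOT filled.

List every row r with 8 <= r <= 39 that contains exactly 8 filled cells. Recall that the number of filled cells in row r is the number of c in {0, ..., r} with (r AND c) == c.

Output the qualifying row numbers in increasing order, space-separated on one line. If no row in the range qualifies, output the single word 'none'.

Row r has 2^popcount(r) filled cells, so we need popcount(r) = log2(8) = 3.
Scan r = 8..39 and keep those with exactly 3 one-bits:
r=8=1000 popcount=1 -> skip
r=9=1001 popcount=2 -> skip
r=10=1010 popcount=2 -> skip
r=11=1011 popcount=3 -> KEEP
r=12=1100 popcount=2 -> skip
r=13=1101 popcount=3 -> KEEP
r=14=1110 popcount=3 -> KEEP
r=15=1111 popcount=4 -> skip
r=16=10000 popcount=1 -> skip
r=17=10001 popcount=2 -> skip
r=18=10010 popcount=2 -> skip
r=19=10011 popcount=3 -> KEEP
r=20=10100 popcount=2 -> skip
r=21=10101 popcount=3 -> KEEP
r=22=10110 popcount=3 -> KEEP
r=23=10111 popcount=4 -> skip
r=24=11000 popcount=2 -> skip
r=25=11001 popcount=3 -> KEEP
r=26=11010 popcount=3 -> KEEP
r=27=11011 popcount=4 -> skip
r=28=11100 popcount=3 -> KEEP
r=29=11101 popcount=4 -> skip
r=30=11110 popcount=4 -> skip
r=31=11111 popcount=5 -> skip
r=32=100000 popcount=1 -> skip
r=33=100001 popcount=2 -> skip
r=34=100010 popcount=2 -> skip
r=35=100011 popcount=3 -> KEEP
r=36=100100 popcount=2 -> skip
r=37=100101 popcount=3 -> KEEP
r=38=100110 popcount=3 -> KEEP
r=39=100111 popcount=4 -> skip
Kept rows: 11 13 14 19 21 22 25 26 28 35 37 38

Answer: 11 13 14 19 21 22 25 26 28 35 37 38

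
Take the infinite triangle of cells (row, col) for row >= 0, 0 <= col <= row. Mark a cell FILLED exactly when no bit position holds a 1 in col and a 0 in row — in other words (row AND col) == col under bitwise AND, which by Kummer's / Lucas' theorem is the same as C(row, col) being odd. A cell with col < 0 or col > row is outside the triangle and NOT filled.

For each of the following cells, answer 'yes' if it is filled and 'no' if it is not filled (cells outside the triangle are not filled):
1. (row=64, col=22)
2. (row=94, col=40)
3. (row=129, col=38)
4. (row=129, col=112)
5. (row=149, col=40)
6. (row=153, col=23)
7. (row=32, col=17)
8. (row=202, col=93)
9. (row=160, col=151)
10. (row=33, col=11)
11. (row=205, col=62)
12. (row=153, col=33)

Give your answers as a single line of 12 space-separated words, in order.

Answer: no no no no no no no no no no no no

Derivation:
(64,22): row=0b1000000, col=0b10110, row AND col = 0b0 = 0; 0 != 22 -> empty
(94,40): row=0b1011110, col=0b101000, row AND col = 0b1000 = 8; 8 != 40 -> empty
(129,38): row=0b10000001, col=0b100110, row AND col = 0b0 = 0; 0 != 38 -> empty
(129,112): row=0b10000001, col=0b1110000, row AND col = 0b0 = 0; 0 != 112 -> empty
(149,40): row=0b10010101, col=0b101000, row AND col = 0b0 = 0; 0 != 40 -> empty
(153,23): row=0b10011001, col=0b10111, row AND col = 0b10001 = 17; 17 != 23 -> empty
(32,17): row=0b100000, col=0b10001, row AND col = 0b0 = 0; 0 != 17 -> empty
(202,93): row=0b11001010, col=0b1011101, row AND col = 0b1001000 = 72; 72 != 93 -> empty
(160,151): row=0b10100000, col=0b10010111, row AND col = 0b10000000 = 128; 128 != 151 -> empty
(33,11): row=0b100001, col=0b1011, row AND col = 0b1 = 1; 1 != 11 -> empty
(205,62): row=0b11001101, col=0b111110, row AND col = 0b1100 = 12; 12 != 62 -> empty
(153,33): row=0b10011001, col=0b100001, row AND col = 0b1 = 1; 1 != 33 -> empty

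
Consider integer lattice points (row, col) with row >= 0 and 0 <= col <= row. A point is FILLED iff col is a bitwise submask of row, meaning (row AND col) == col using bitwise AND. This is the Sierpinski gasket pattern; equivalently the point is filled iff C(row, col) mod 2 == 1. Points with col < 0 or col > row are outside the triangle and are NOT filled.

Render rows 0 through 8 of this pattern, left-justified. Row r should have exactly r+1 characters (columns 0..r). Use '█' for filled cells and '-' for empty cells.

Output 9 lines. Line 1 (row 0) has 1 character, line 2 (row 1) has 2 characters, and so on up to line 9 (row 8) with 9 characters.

r0=0: █
r1=1: ██
r2=10: █-█
r3=11: ████
r4=100: █---█
r5=101: ██--██
r6=110: █-█-█-█
r7=111: ████████
r8=1000: █-------█

Answer: █
██
█-█
████
█---█
██--██
█-█-█-█
████████
█-------█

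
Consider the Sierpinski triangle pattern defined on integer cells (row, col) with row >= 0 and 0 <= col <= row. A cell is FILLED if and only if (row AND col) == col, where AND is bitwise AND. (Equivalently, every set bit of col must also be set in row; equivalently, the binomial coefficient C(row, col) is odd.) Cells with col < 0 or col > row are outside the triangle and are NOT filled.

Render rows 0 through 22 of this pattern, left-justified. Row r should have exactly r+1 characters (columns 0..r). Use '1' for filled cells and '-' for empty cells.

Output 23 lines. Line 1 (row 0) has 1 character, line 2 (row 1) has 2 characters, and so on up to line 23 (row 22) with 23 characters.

r0=0: 1
r1=1: 11
r2=10: 1-1
r3=11: 1111
r4=100: 1---1
r5=101: 11--11
r6=110: 1-1-1-1
r7=111: 11111111
r8=1000: 1-------1
r9=1001: 11------11
r10=1010: 1-1-----1-1
r11=1011: 1111----1111
r12=1100: 1---1---1---1
r13=1101: 11--11--11--11
r14=1110: 1-1-1-1-1-1-1-1
r15=1111: 1111111111111111
r16=10000: 1---------------1
r17=10001: 11--------------11
r18=10010: 1-1-------------1-1
r19=10011: 1111------------1111
r20=10100: 1---1-----------1---1
r21=10101: 11--11----------11--11
r22=10110: 1-1-1-1---------1-1-1-1

Answer: 1
11
1-1
1111
1---1
11--11
1-1-1-1
11111111
1-------1
11------11
1-1-----1-1
1111----1111
1---1---1---1
11--11--11--11
1-1-1-1-1-1-1-1
1111111111111111
1---------------1
11--------------11
1-1-------------1-1
1111------------1111
1---1-----------1---1
11--11----------11--11
1-1-1-1---------1-1-1-1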